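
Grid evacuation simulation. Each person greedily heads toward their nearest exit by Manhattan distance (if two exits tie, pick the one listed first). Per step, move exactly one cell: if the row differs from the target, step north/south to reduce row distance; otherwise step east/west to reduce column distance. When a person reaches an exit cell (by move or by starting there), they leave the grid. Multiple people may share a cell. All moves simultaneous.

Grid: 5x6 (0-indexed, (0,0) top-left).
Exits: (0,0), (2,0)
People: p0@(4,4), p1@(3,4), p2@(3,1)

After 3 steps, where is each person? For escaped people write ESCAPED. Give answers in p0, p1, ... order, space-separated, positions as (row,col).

Step 1: p0:(4,4)->(3,4) | p1:(3,4)->(2,4) | p2:(3,1)->(2,1)
Step 2: p0:(3,4)->(2,4) | p1:(2,4)->(2,3) | p2:(2,1)->(2,0)->EXIT
Step 3: p0:(2,4)->(2,3) | p1:(2,3)->(2,2) | p2:escaped

(2,3) (2,2) ESCAPED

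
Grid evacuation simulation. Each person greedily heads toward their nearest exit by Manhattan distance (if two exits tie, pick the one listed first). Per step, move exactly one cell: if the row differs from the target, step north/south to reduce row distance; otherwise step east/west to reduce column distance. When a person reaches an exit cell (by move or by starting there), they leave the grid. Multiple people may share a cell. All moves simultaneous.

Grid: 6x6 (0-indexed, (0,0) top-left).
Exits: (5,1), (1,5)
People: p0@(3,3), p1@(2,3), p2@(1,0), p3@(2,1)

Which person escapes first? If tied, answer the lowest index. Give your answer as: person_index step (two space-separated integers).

Answer: 1 3

Derivation:
Step 1: p0:(3,3)->(4,3) | p1:(2,3)->(1,3) | p2:(1,0)->(2,0) | p3:(2,1)->(3,1)
Step 2: p0:(4,3)->(5,3) | p1:(1,3)->(1,4) | p2:(2,0)->(3,0) | p3:(3,1)->(4,1)
Step 3: p0:(5,3)->(5,2) | p1:(1,4)->(1,5)->EXIT | p2:(3,0)->(4,0) | p3:(4,1)->(5,1)->EXIT
Step 4: p0:(5,2)->(5,1)->EXIT | p1:escaped | p2:(4,0)->(5,0) | p3:escaped
Step 5: p0:escaped | p1:escaped | p2:(5,0)->(5,1)->EXIT | p3:escaped
Exit steps: [4, 3, 5, 3]
First to escape: p1 at step 3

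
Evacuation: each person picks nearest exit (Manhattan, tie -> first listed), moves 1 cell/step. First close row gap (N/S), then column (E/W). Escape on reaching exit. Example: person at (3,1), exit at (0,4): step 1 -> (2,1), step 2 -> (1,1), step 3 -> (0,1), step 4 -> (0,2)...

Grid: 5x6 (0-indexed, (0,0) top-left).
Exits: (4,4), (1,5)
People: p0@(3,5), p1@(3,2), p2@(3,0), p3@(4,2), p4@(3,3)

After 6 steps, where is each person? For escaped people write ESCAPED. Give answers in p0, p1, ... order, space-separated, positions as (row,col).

Step 1: p0:(3,5)->(4,5) | p1:(3,2)->(4,2) | p2:(3,0)->(4,0) | p3:(4,2)->(4,3) | p4:(3,3)->(4,3)
Step 2: p0:(4,5)->(4,4)->EXIT | p1:(4,2)->(4,3) | p2:(4,0)->(4,1) | p3:(4,3)->(4,4)->EXIT | p4:(4,3)->(4,4)->EXIT
Step 3: p0:escaped | p1:(4,3)->(4,4)->EXIT | p2:(4,1)->(4,2) | p3:escaped | p4:escaped
Step 4: p0:escaped | p1:escaped | p2:(4,2)->(4,3) | p3:escaped | p4:escaped
Step 5: p0:escaped | p1:escaped | p2:(4,3)->(4,4)->EXIT | p3:escaped | p4:escaped

ESCAPED ESCAPED ESCAPED ESCAPED ESCAPED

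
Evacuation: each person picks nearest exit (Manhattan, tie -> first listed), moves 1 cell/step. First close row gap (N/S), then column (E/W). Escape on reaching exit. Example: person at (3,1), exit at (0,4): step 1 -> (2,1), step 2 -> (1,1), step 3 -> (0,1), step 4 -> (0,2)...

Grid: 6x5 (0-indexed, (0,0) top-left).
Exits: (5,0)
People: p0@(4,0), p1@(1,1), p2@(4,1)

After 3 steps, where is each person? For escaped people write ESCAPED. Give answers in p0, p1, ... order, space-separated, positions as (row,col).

Step 1: p0:(4,0)->(5,0)->EXIT | p1:(1,1)->(2,1) | p2:(4,1)->(5,1)
Step 2: p0:escaped | p1:(2,1)->(3,1) | p2:(5,1)->(5,0)->EXIT
Step 3: p0:escaped | p1:(3,1)->(4,1) | p2:escaped

ESCAPED (4,1) ESCAPED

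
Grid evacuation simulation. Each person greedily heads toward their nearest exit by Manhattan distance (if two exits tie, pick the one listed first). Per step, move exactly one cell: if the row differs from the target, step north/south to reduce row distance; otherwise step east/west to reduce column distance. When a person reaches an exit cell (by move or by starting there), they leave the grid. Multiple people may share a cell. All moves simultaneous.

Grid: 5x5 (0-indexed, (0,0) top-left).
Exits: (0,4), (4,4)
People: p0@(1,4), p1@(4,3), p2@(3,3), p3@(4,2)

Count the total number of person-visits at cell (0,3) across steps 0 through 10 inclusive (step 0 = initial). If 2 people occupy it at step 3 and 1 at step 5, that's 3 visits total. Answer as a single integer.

Answer: 0

Derivation:
Step 0: p0@(1,4) p1@(4,3) p2@(3,3) p3@(4,2) -> at (0,3): 0 [-], cum=0
Step 1: p0@ESC p1@ESC p2@(4,3) p3@(4,3) -> at (0,3): 0 [-], cum=0
Step 2: p0@ESC p1@ESC p2@ESC p3@ESC -> at (0,3): 0 [-], cum=0
Total visits = 0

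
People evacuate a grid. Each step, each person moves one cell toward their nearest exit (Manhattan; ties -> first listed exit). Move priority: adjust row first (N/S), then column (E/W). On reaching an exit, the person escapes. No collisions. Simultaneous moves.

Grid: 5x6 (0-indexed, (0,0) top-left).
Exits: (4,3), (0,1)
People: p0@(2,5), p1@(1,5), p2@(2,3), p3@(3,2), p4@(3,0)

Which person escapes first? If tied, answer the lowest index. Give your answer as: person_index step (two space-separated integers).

Step 1: p0:(2,5)->(3,5) | p1:(1,5)->(2,5) | p2:(2,3)->(3,3) | p3:(3,2)->(4,2) | p4:(3,0)->(4,0)
Step 2: p0:(3,5)->(4,5) | p1:(2,5)->(3,5) | p2:(3,3)->(4,3)->EXIT | p3:(4,2)->(4,3)->EXIT | p4:(4,0)->(4,1)
Step 3: p0:(4,5)->(4,4) | p1:(3,5)->(4,5) | p2:escaped | p3:escaped | p4:(4,1)->(4,2)
Step 4: p0:(4,4)->(4,3)->EXIT | p1:(4,5)->(4,4) | p2:escaped | p3:escaped | p4:(4,2)->(4,3)->EXIT
Step 5: p0:escaped | p1:(4,4)->(4,3)->EXIT | p2:escaped | p3:escaped | p4:escaped
Exit steps: [4, 5, 2, 2, 4]
First to escape: p2 at step 2

Answer: 2 2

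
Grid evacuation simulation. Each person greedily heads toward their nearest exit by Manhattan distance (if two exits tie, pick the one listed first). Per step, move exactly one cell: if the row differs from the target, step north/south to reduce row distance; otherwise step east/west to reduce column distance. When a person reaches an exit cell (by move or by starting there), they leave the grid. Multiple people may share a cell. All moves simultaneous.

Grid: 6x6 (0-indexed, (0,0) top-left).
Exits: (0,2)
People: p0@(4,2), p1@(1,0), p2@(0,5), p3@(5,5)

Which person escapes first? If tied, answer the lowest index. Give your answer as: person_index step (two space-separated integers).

Step 1: p0:(4,2)->(3,2) | p1:(1,0)->(0,0) | p2:(0,5)->(0,4) | p3:(5,5)->(4,5)
Step 2: p0:(3,2)->(2,2) | p1:(0,0)->(0,1) | p2:(0,4)->(0,3) | p3:(4,5)->(3,5)
Step 3: p0:(2,2)->(1,2) | p1:(0,1)->(0,2)->EXIT | p2:(0,3)->(0,2)->EXIT | p3:(3,5)->(2,5)
Step 4: p0:(1,2)->(0,2)->EXIT | p1:escaped | p2:escaped | p3:(2,5)->(1,5)
Step 5: p0:escaped | p1:escaped | p2:escaped | p3:(1,5)->(0,5)
Step 6: p0:escaped | p1:escaped | p2:escaped | p3:(0,5)->(0,4)
Step 7: p0:escaped | p1:escaped | p2:escaped | p3:(0,4)->(0,3)
Step 8: p0:escaped | p1:escaped | p2:escaped | p3:(0,3)->(0,2)->EXIT
Exit steps: [4, 3, 3, 8]
First to escape: p1 at step 3

Answer: 1 3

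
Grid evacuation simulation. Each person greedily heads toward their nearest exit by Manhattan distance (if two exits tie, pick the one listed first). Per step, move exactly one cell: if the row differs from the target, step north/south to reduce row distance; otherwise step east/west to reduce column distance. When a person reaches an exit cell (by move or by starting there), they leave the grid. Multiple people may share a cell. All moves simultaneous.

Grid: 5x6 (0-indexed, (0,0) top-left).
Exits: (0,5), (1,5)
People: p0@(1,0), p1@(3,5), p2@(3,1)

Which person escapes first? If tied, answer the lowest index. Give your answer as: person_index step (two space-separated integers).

Step 1: p0:(1,0)->(1,1) | p1:(3,5)->(2,5) | p2:(3,1)->(2,1)
Step 2: p0:(1,1)->(1,2) | p1:(2,5)->(1,5)->EXIT | p2:(2,1)->(1,1)
Step 3: p0:(1,2)->(1,3) | p1:escaped | p2:(1,1)->(1,2)
Step 4: p0:(1,3)->(1,4) | p1:escaped | p2:(1,2)->(1,3)
Step 5: p0:(1,4)->(1,5)->EXIT | p1:escaped | p2:(1,3)->(1,4)
Step 6: p0:escaped | p1:escaped | p2:(1,4)->(1,5)->EXIT
Exit steps: [5, 2, 6]
First to escape: p1 at step 2

Answer: 1 2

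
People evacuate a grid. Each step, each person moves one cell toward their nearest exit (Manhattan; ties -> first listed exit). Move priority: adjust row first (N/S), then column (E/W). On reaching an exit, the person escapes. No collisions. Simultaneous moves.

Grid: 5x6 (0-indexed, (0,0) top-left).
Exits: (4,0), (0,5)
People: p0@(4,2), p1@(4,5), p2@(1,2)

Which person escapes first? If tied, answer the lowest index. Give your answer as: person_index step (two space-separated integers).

Answer: 0 2

Derivation:
Step 1: p0:(4,2)->(4,1) | p1:(4,5)->(3,5) | p2:(1,2)->(0,2)
Step 2: p0:(4,1)->(4,0)->EXIT | p1:(3,5)->(2,5) | p2:(0,2)->(0,3)
Step 3: p0:escaped | p1:(2,5)->(1,5) | p2:(0,3)->(0,4)
Step 4: p0:escaped | p1:(1,5)->(0,5)->EXIT | p2:(0,4)->(0,5)->EXIT
Exit steps: [2, 4, 4]
First to escape: p0 at step 2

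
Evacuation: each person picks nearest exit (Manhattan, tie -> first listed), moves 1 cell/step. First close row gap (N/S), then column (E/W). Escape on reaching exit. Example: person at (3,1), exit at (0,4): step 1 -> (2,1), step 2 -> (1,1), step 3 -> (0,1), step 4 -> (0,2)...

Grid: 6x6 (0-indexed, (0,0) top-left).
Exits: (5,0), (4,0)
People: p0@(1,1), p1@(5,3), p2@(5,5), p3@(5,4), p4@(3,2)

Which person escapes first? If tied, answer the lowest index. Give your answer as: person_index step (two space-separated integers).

Answer: 1 3

Derivation:
Step 1: p0:(1,1)->(2,1) | p1:(5,3)->(5,2) | p2:(5,5)->(5,4) | p3:(5,4)->(5,3) | p4:(3,2)->(4,2)
Step 2: p0:(2,1)->(3,1) | p1:(5,2)->(5,1) | p2:(5,4)->(5,3) | p3:(5,3)->(5,2) | p4:(4,2)->(4,1)
Step 3: p0:(3,1)->(4,1) | p1:(5,1)->(5,0)->EXIT | p2:(5,3)->(5,2) | p3:(5,2)->(5,1) | p4:(4,1)->(4,0)->EXIT
Step 4: p0:(4,1)->(4,0)->EXIT | p1:escaped | p2:(5,2)->(5,1) | p3:(5,1)->(5,0)->EXIT | p4:escaped
Step 5: p0:escaped | p1:escaped | p2:(5,1)->(5,0)->EXIT | p3:escaped | p4:escaped
Exit steps: [4, 3, 5, 4, 3]
First to escape: p1 at step 3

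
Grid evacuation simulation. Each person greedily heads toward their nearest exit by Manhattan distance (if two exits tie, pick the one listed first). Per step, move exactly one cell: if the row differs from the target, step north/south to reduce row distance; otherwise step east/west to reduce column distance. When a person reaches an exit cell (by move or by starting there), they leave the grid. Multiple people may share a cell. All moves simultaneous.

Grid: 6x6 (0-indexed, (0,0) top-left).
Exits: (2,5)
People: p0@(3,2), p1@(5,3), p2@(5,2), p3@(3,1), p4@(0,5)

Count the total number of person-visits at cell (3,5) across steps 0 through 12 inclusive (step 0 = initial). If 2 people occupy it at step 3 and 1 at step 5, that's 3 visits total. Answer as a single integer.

Step 0: p0@(3,2) p1@(5,3) p2@(5,2) p3@(3,1) p4@(0,5) -> at (3,5): 0 [-], cum=0
Step 1: p0@(2,2) p1@(4,3) p2@(4,2) p3@(2,1) p4@(1,5) -> at (3,5): 0 [-], cum=0
Step 2: p0@(2,3) p1@(3,3) p2@(3,2) p3@(2,2) p4@ESC -> at (3,5): 0 [-], cum=0
Step 3: p0@(2,4) p1@(2,3) p2@(2,2) p3@(2,3) p4@ESC -> at (3,5): 0 [-], cum=0
Step 4: p0@ESC p1@(2,4) p2@(2,3) p3@(2,4) p4@ESC -> at (3,5): 0 [-], cum=0
Step 5: p0@ESC p1@ESC p2@(2,4) p3@ESC p4@ESC -> at (3,5): 0 [-], cum=0
Step 6: p0@ESC p1@ESC p2@ESC p3@ESC p4@ESC -> at (3,5): 0 [-], cum=0
Total visits = 0

Answer: 0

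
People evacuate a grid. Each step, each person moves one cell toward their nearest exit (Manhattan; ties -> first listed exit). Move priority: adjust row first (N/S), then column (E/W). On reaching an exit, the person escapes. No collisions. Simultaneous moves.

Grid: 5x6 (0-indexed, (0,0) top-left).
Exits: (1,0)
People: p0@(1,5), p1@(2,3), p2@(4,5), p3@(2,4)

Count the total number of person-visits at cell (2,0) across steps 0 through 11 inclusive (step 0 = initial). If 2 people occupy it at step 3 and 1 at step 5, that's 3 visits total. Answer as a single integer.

Answer: 0

Derivation:
Step 0: p0@(1,5) p1@(2,3) p2@(4,5) p3@(2,4) -> at (2,0): 0 [-], cum=0
Step 1: p0@(1,4) p1@(1,3) p2@(3,5) p3@(1,4) -> at (2,0): 0 [-], cum=0
Step 2: p0@(1,3) p1@(1,2) p2@(2,5) p3@(1,3) -> at (2,0): 0 [-], cum=0
Step 3: p0@(1,2) p1@(1,1) p2@(1,5) p3@(1,2) -> at (2,0): 0 [-], cum=0
Step 4: p0@(1,1) p1@ESC p2@(1,4) p3@(1,1) -> at (2,0): 0 [-], cum=0
Step 5: p0@ESC p1@ESC p2@(1,3) p3@ESC -> at (2,0): 0 [-], cum=0
Step 6: p0@ESC p1@ESC p2@(1,2) p3@ESC -> at (2,0): 0 [-], cum=0
Step 7: p0@ESC p1@ESC p2@(1,1) p3@ESC -> at (2,0): 0 [-], cum=0
Step 8: p0@ESC p1@ESC p2@ESC p3@ESC -> at (2,0): 0 [-], cum=0
Total visits = 0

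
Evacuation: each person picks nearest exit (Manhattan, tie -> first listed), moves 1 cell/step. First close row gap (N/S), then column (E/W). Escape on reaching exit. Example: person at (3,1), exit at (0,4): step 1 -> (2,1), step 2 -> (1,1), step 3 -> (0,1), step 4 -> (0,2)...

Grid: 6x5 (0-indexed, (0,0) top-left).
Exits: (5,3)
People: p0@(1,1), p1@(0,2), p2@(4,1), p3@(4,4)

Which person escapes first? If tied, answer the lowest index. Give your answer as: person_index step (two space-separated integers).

Answer: 3 2

Derivation:
Step 1: p0:(1,1)->(2,1) | p1:(0,2)->(1,2) | p2:(4,1)->(5,1) | p3:(4,4)->(5,4)
Step 2: p0:(2,1)->(3,1) | p1:(1,2)->(2,2) | p2:(5,1)->(5,2) | p3:(5,4)->(5,3)->EXIT
Step 3: p0:(3,1)->(4,1) | p1:(2,2)->(3,2) | p2:(5,2)->(5,3)->EXIT | p3:escaped
Step 4: p0:(4,1)->(5,1) | p1:(3,2)->(4,2) | p2:escaped | p3:escaped
Step 5: p0:(5,1)->(5,2) | p1:(4,2)->(5,2) | p2:escaped | p3:escaped
Step 6: p0:(5,2)->(5,3)->EXIT | p1:(5,2)->(5,3)->EXIT | p2:escaped | p3:escaped
Exit steps: [6, 6, 3, 2]
First to escape: p3 at step 2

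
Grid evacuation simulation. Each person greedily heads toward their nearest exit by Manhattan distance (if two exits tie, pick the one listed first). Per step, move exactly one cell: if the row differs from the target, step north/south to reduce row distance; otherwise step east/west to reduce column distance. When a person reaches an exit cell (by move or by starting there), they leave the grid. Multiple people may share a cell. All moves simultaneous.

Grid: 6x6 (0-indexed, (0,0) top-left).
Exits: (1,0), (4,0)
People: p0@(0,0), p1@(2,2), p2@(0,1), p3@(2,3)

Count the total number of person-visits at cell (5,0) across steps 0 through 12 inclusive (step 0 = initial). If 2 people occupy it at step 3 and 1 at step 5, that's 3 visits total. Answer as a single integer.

Step 0: p0@(0,0) p1@(2,2) p2@(0,1) p3@(2,3) -> at (5,0): 0 [-], cum=0
Step 1: p0@ESC p1@(1,2) p2@(1,1) p3@(1,3) -> at (5,0): 0 [-], cum=0
Step 2: p0@ESC p1@(1,1) p2@ESC p3@(1,2) -> at (5,0): 0 [-], cum=0
Step 3: p0@ESC p1@ESC p2@ESC p3@(1,1) -> at (5,0): 0 [-], cum=0
Step 4: p0@ESC p1@ESC p2@ESC p3@ESC -> at (5,0): 0 [-], cum=0
Total visits = 0

Answer: 0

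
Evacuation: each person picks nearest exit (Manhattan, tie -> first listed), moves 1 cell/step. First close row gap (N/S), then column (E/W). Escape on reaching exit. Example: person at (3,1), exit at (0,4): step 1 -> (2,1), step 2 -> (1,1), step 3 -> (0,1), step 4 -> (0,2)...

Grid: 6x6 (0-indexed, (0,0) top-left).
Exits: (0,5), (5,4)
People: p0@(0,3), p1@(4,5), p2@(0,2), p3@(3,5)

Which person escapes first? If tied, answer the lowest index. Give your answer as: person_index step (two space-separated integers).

Step 1: p0:(0,3)->(0,4) | p1:(4,5)->(5,5) | p2:(0,2)->(0,3) | p3:(3,5)->(2,5)
Step 2: p0:(0,4)->(0,5)->EXIT | p1:(5,5)->(5,4)->EXIT | p2:(0,3)->(0,4) | p3:(2,5)->(1,5)
Step 3: p0:escaped | p1:escaped | p2:(0,4)->(0,5)->EXIT | p3:(1,5)->(0,5)->EXIT
Exit steps: [2, 2, 3, 3]
First to escape: p0 at step 2

Answer: 0 2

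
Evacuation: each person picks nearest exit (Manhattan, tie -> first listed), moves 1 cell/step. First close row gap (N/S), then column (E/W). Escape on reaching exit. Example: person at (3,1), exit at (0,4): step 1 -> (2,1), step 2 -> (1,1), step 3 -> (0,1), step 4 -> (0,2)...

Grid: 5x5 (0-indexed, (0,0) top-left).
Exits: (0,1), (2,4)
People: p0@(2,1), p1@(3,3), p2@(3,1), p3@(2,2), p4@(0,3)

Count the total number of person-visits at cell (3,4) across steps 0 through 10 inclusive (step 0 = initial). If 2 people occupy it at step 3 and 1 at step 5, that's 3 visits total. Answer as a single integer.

Answer: 0

Derivation:
Step 0: p0@(2,1) p1@(3,3) p2@(3,1) p3@(2,2) p4@(0,3) -> at (3,4): 0 [-], cum=0
Step 1: p0@(1,1) p1@(2,3) p2@(2,1) p3@(2,3) p4@(0,2) -> at (3,4): 0 [-], cum=0
Step 2: p0@ESC p1@ESC p2@(1,1) p3@ESC p4@ESC -> at (3,4): 0 [-], cum=0
Step 3: p0@ESC p1@ESC p2@ESC p3@ESC p4@ESC -> at (3,4): 0 [-], cum=0
Total visits = 0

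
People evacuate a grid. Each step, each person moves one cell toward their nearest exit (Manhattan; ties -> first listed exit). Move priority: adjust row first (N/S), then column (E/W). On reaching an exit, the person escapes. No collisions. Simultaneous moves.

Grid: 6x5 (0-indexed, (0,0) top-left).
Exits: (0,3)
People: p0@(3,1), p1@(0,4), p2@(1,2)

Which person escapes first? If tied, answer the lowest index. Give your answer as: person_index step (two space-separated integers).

Answer: 1 1

Derivation:
Step 1: p0:(3,1)->(2,1) | p1:(0,4)->(0,3)->EXIT | p2:(1,2)->(0,2)
Step 2: p0:(2,1)->(1,1) | p1:escaped | p2:(0,2)->(0,3)->EXIT
Step 3: p0:(1,1)->(0,1) | p1:escaped | p2:escaped
Step 4: p0:(0,1)->(0,2) | p1:escaped | p2:escaped
Step 5: p0:(0,2)->(0,3)->EXIT | p1:escaped | p2:escaped
Exit steps: [5, 1, 2]
First to escape: p1 at step 1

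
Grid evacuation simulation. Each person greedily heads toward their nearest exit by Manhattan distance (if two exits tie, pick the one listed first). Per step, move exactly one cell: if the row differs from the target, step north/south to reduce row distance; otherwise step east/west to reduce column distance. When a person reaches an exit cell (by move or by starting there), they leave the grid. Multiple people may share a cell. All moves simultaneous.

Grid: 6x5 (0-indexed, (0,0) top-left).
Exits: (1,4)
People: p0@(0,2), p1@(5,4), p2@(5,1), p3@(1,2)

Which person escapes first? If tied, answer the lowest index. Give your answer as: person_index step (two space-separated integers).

Answer: 3 2

Derivation:
Step 1: p0:(0,2)->(1,2) | p1:(5,4)->(4,4) | p2:(5,1)->(4,1) | p3:(1,2)->(1,3)
Step 2: p0:(1,2)->(1,3) | p1:(4,4)->(3,4) | p2:(4,1)->(3,1) | p3:(1,3)->(1,4)->EXIT
Step 3: p0:(1,3)->(1,4)->EXIT | p1:(3,4)->(2,4) | p2:(3,1)->(2,1) | p3:escaped
Step 4: p0:escaped | p1:(2,4)->(1,4)->EXIT | p2:(2,1)->(1,1) | p3:escaped
Step 5: p0:escaped | p1:escaped | p2:(1,1)->(1,2) | p3:escaped
Step 6: p0:escaped | p1:escaped | p2:(1,2)->(1,3) | p3:escaped
Step 7: p0:escaped | p1:escaped | p2:(1,3)->(1,4)->EXIT | p3:escaped
Exit steps: [3, 4, 7, 2]
First to escape: p3 at step 2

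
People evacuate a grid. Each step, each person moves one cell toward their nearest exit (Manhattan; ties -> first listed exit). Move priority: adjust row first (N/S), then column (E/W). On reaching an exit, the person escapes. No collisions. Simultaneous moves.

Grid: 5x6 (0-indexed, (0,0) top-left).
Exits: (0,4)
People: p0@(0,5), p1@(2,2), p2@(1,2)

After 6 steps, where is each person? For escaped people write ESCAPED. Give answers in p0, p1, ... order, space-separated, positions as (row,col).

Step 1: p0:(0,5)->(0,4)->EXIT | p1:(2,2)->(1,2) | p2:(1,2)->(0,2)
Step 2: p0:escaped | p1:(1,2)->(0,2) | p2:(0,2)->(0,3)
Step 3: p0:escaped | p1:(0,2)->(0,3) | p2:(0,3)->(0,4)->EXIT
Step 4: p0:escaped | p1:(0,3)->(0,4)->EXIT | p2:escaped

ESCAPED ESCAPED ESCAPED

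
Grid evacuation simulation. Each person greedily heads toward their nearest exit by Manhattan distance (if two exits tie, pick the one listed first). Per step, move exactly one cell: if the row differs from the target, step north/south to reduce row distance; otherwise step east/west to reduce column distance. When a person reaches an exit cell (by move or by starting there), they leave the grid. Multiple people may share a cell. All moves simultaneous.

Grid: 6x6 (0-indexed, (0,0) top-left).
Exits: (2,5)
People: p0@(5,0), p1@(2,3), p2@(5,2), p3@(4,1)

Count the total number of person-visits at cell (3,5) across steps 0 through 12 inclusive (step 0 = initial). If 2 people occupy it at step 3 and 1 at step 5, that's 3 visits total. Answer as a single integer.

Step 0: p0@(5,0) p1@(2,3) p2@(5,2) p3@(4,1) -> at (3,5): 0 [-], cum=0
Step 1: p0@(4,0) p1@(2,4) p2@(4,2) p3@(3,1) -> at (3,5): 0 [-], cum=0
Step 2: p0@(3,0) p1@ESC p2@(3,2) p3@(2,1) -> at (3,5): 0 [-], cum=0
Step 3: p0@(2,0) p1@ESC p2@(2,2) p3@(2,2) -> at (3,5): 0 [-], cum=0
Step 4: p0@(2,1) p1@ESC p2@(2,3) p3@(2,3) -> at (3,5): 0 [-], cum=0
Step 5: p0@(2,2) p1@ESC p2@(2,4) p3@(2,4) -> at (3,5): 0 [-], cum=0
Step 6: p0@(2,3) p1@ESC p2@ESC p3@ESC -> at (3,5): 0 [-], cum=0
Step 7: p0@(2,4) p1@ESC p2@ESC p3@ESC -> at (3,5): 0 [-], cum=0
Step 8: p0@ESC p1@ESC p2@ESC p3@ESC -> at (3,5): 0 [-], cum=0
Total visits = 0

Answer: 0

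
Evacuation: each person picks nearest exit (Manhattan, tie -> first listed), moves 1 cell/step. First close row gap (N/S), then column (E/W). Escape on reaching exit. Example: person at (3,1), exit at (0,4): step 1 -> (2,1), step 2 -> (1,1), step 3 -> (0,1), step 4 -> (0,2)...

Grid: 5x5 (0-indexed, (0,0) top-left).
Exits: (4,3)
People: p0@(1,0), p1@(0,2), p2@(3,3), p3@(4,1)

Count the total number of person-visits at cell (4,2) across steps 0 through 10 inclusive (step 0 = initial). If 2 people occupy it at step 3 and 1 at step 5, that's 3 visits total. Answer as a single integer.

Answer: 3

Derivation:
Step 0: p0@(1,0) p1@(0,2) p2@(3,3) p3@(4,1) -> at (4,2): 0 [-], cum=0
Step 1: p0@(2,0) p1@(1,2) p2@ESC p3@(4,2) -> at (4,2): 1 [p3], cum=1
Step 2: p0@(3,0) p1@(2,2) p2@ESC p3@ESC -> at (4,2): 0 [-], cum=1
Step 3: p0@(4,0) p1@(3,2) p2@ESC p3@ESC -> at (4,2): 0 [-], cum=1
Step 4: p0@(4,1) p1@(4,2) p2@ESC p3@ESC -> at (4,2): 1 [p1], cum=2
Step 5: p0@(4,2) p1@ESC p2@ESC p3@ESC -> at (4,2): 1 [p0], cum=3
Step 6: p0@ESC p1@ESC p2@ESC p3@ESC -> at (4,2): 0 [-], cum=3
Total visits = 3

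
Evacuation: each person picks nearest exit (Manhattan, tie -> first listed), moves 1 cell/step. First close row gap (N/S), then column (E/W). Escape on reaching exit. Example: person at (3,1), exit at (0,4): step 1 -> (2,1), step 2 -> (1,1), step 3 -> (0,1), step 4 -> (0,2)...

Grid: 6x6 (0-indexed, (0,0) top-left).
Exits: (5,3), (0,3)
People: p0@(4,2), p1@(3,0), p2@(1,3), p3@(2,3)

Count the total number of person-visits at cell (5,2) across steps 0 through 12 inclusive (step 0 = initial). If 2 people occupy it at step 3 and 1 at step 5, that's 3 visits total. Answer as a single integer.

Step 0: p0@(4,2) p1@(3,0) p2@(1,3) p3@(2,3) -> at (5,2): 0 [-], cum=0
Step 1: p0@(5,2) p1@(4,0) p2@ESC p3@(1,3) -> at (5,2): 1 [p0], cum=1
Step 2: p0@ESC p1@(5,0) p2@ESC p3@ESC -> at (5,2): 0 [-], cum=1
Step 3: p0@ESC p1@(5,1) p2@ESC p3@ESC -> at (5,2): 0 [-], cum=1
Step 4: p0@ESC p1@(5,2) p2@ESC p3@ESC -> at (5,2): 1 [p1], cum=2
Step 5: p0@ESC p1@ESC p2@ESC p3@ESC -> at (5,2): 0 [-], cum=2
Total visits = 2

Answer: 2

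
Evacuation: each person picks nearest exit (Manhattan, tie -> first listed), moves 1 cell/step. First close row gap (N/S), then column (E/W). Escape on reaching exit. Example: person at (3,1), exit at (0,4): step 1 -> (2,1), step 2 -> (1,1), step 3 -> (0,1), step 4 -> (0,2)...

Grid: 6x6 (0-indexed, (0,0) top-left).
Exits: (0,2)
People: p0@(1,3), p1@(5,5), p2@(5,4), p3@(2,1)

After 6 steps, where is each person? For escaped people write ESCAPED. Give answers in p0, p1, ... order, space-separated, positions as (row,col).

Step 1: p0:(1,3)->(0,3) | p1:(5,5)->(4,5) | p2:(5,4)->(4,4) | p3:(2,1)->(1,1)
Step 2: p0:(0,3)->(0,2)->EXIT | p1:(4,5)->(3,5) | p2:(4,4)->(3,4) | p3:(1,1)->(0,1)
Step 3: p0:escaped | p1:(3,5)->(2,5) | p2:(3,4)->(2,4) | p3:(0,1)->(0,2)->EXIT
Step 4: p0:escaped | p1:(2,5)->(1,5) | p2:(2,4)->(1,4) | p3:escaped
Step 5: p0:escaped | p1:(1,5)->(0,5) | p2:(1,4)->(0,4) | p3:escaped
Step 6: p0:escaped | p1:(0,5)->(0,4) | p2:(0,4)->(0,3) | p3:escaped

ESCAPED (0,4) (0,3) ESCAPED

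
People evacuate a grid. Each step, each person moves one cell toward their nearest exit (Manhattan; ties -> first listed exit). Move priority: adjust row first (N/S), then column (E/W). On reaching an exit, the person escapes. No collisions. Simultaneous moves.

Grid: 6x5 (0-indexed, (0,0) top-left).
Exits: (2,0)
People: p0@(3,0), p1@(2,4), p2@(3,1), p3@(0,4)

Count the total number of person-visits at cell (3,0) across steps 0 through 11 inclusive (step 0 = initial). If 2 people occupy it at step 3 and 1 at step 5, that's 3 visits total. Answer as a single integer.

Answer: 1

Derivation:
Step 0: p0@(3,0) p1@(2,4) p2@(3,1) p3@(0,4) -> at (3,0): 1 [p0], cum=1
Step 1: p0@ESC p1@(2,3) p2@(2,1) p3@(1,4) -> at (3,0): 0 [-], cum=1
Step 2: p0@ESC p1@(2,2) p2@ESC p3@(2,4) -> at (3,0): 0 [-], cum=1
Step 3: p0@ESC p1@(2,1) p2@ESC p3@(2,3) -> at (3,0): 0 [-], cum=1
Step 4: p0@ESC p1@ESC p2@ESC p3@(2,2) -> at (3,0): 0 [-], cum=1
Step 5: p0@ESC p1@ESC p2@ESC p3@(2,1) -> at (3,0): 0 [-], cum=1
Step 6: p0@ESC p1@ESC p2@ESC p3@ESC -> at (3,0): 0 [-], cum=1
Total visits = 1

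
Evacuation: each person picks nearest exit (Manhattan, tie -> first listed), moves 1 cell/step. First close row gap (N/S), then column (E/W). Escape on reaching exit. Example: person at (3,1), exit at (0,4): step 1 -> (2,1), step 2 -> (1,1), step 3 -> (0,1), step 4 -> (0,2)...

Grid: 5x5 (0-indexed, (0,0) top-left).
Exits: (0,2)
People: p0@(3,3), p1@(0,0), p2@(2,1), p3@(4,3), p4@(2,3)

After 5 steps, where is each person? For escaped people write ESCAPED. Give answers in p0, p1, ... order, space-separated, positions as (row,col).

Step 1: p0:(3,3)->(2,3) | p1:(0,0)->(0,1) | p2:(2,1)->(1,1) | p3:(4,3)->(3,3) | p4:(2,3)->(1,3)
Step 2: p0:(2,3)->(1,3) | p1:(0,1)->(0,2)->EXIT | p2:(1,1)->(0,1) | p3:(3,3)->(2,3) | p4:(1,3)->(0,3)
Step 3: p0:(1,3)->(0,3) | p1:escaped | p2:(0,1)->(0,2)->EXIT | p3:(2,3)->(1,3) | p4:(0,3)->(0,2)->EXIT
Step 4: p0:(0,3)->(0,2)->EXIT | p1:escaped | p2:escaped | p3:(1,3)->(0,3) | p4:escaped
Step 5: p0:escaped | p1:escaped | p2:escaped | p3:(0,3)->(0,2)->EXIT | p4:escaped

ESCAPED ESCAPED ESCAPED ESCAPED ESCAPED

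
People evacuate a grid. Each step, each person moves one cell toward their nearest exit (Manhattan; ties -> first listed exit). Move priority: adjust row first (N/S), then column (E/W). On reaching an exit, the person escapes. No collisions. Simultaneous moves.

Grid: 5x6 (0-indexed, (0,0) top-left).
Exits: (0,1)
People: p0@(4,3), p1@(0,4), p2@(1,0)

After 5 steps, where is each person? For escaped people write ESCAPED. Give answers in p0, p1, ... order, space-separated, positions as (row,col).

Step 1: p0:(4,3)->(3,3) | p1:(0,4)->(0,3) | p2:(1,0)->(0,0)
Step 2: p0:(3,3)->(2,3) | p1:(0,3)->(0,2) | p2:(0,0)->(0,1)->EXIT
Step 3: p0:(2,3)->(1,3) | p1:(0,2)->(0,1)->EXIT | p2:escaped
Step 4: p0:(1,3)->(0,3) | p1:escaped | p2:escaped
Step 5: p0:(0,3)->(0,2) | p1:escaped | p2:escaped

(0,2) ESCAPED ESCAPED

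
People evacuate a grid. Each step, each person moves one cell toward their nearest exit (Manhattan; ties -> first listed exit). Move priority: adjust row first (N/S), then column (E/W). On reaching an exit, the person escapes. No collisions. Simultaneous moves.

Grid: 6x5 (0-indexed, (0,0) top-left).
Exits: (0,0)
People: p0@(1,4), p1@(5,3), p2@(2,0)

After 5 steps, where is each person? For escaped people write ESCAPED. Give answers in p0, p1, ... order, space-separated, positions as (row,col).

Step 1: p0:(1,4)->(0,4) | p1:(5,3)->(4,3) | p2:(2,0)->(1,0)
Step 2: p0:(0,4)->(0,3) | p1:(4,3)->(3,3) | p2:(1,0)->(0,0)->EXIT
Step 3: p0:(0,3)->(0,2) | p1:(3,3)->(2,3) | p2:escaped
Step 4: p0:(0,2)->(0,1) | p1:(2,3)->(1,3) | p2:escaped
Step 5: p0:(0,1)->(0,0)->EXIT | p1:(1,3)->(0,3) | p2:escaped

ESCAPED (0,3) ESCAPED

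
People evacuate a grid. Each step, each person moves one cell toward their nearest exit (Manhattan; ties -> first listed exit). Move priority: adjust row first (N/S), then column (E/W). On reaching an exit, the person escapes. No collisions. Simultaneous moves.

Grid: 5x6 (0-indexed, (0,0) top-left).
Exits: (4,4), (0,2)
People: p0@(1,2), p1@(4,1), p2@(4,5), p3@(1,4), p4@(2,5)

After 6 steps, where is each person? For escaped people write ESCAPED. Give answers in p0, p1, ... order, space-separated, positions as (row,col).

Step 1: p0:(1,2)->(0,2)->EXIT | p1:(4,1)->(4,2) | p2:(4,5)->(4,4)->EXIT | p3:(1,4)->(2,4) | p4:(2,5)->(3,5)
Step 2: p0:escaped | p1:(4,2)->(4,3) | p2:escaped | p3:(2,4)->(3,4) | p4:(3,5)->(4,5)
Step 3: p0:escaped | p1:(4,3)->(4,4)->EXIT | p2:escaped | p3:(3,4)->(4,4)->EXIT | p4:(4,5)->(4,4)->EXIT

ESCAPED ESCAPED ESCAPED ESCAPED ESCAPED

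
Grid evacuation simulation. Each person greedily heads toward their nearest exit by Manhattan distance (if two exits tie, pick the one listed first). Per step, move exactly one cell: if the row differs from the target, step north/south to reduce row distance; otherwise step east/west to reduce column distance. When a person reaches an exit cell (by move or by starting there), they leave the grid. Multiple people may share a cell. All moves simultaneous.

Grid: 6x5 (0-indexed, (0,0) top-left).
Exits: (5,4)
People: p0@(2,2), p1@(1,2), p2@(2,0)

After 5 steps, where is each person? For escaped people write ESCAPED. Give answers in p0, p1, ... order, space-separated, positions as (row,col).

Step 1: p0:(2,2)->(3,2) | p1:(1,2)->(2,2) | p2:(2,0)->(3,0)
Step 2: p0:(3,2)->(4,2) | p1:(2,2)->(3,2) | p2:(3,0)->(4,0)
Step 3: p0:(4,2)->(5,2) | p1:(3,2)->(4,2) | p2:(4,0)->(5,0)
Step 4: p0:(5,2)->(5,3) | p1:(4,2)->(5,2) | p2:(5,0)->(5,1)
Step 5: p0:(5,3)->(5,4)->EXIT | p1:(5,2)->(5,3) | p2:(5,1)->(5,2)

ESCAPED (5,3) (5,2)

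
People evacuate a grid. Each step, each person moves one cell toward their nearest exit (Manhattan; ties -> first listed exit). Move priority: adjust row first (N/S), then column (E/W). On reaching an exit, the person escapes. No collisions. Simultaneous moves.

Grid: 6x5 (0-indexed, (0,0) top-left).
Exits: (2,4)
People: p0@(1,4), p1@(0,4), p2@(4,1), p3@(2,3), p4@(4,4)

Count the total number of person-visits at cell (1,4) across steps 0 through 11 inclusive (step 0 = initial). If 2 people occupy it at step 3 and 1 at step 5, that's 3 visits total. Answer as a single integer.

Step 0: p0@(1,4) p1@(0,4) p2@(4,1) p3@(2,3) p4@(4,4) -> at (1,4): 1 [p0], cum=1
Step 1: p0@ESC p1@(1,4) p2@(3,1) p3@ESC p4@(3,4) -> at (1,4): 1 [p1], cum=2
Step 2: p0@ESC p1@ESC p2@(2,1) p3@ESC p4@ESC -> at (1,4): 0 [-], cum=2
Step 3: p0@ESC p1@ESC p2@(2,2) p3@ESC p4@ESC -> at (1,4): 0 [-], cum=2
Step 4: p0@ESC p1@ESC p2@(2,3) p3@ESC p4@ESC -> at (1,4): 0 [-], cum=2
Step 5: p0@ESC p1@ESC p2@ESC p3@ESC p4@ESC -> at (1,4): 0 [-], cum=2
Total visits = 2

Answer: 2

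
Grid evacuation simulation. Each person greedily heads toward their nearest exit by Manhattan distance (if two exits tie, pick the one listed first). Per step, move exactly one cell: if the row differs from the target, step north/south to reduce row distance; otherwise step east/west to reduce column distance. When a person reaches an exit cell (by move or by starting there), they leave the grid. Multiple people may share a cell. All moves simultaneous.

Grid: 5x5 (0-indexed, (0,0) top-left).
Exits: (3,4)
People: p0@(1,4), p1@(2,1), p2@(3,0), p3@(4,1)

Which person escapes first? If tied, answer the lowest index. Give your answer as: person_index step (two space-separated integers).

Step 1: p0:(1,4)->(2,4) | p1:(2,1)->(3,1) | p2:(3,0)->(3,1) | p3:(4,1)->(3,1)
Step 2: p0:(2,4)->(3,4)->EXIT | p1:(3,1)->(3,2) | p2:(3,1)->(3,2) | p3:(3,1)->(3,2)
Step 3: p0:escaped | p1:(3,2)->(3,3) | p2:(3,2)->(3,3) | p3:(3,2)->(3,3)
Step 4: p0:escaped | p1:(3,3)->(3,4)->EXIT | p2:(3,3)->(3,4)->EXIT | p3:(3,3)->(3,4)->EXIT
Exit steps: [2, 4, 4, 4]
First to escape: p0 at step 2

Answer: 0 2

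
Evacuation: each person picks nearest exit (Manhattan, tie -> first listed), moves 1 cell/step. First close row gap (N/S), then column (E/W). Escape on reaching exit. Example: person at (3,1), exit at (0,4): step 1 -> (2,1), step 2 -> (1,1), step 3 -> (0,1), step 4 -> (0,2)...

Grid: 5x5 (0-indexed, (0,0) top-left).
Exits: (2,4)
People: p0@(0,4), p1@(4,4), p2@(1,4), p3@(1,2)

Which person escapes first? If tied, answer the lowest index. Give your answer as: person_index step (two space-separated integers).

Step 1: p0:(0,4)->(1,4) | p1:(4,4)->(3,4) | p2:(1,4)->(2,4)->EXIT | p3:(1,2)->(2,2)
Step 2: p0:(1,4)->(2,4)->EXIT | p1:(3,4)->(2,4)->EXIT | p2:escaped | p3:(2,2)->(2,3)
Step 3: p0:escaped | p1:escaped | p2:escaped | p3:(2,3)->(2,4)->EXIT
Exit steps: [2, 2, 1, 3]
First to escape: p2 at step 1

Answer: 2 1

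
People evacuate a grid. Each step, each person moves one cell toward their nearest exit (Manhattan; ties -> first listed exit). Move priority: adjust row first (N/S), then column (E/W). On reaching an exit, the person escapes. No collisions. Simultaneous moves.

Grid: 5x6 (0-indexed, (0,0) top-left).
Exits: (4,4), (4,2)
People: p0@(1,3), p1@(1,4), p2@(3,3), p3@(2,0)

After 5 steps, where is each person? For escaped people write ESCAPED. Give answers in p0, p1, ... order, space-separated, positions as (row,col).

Step 1: p0:(1,3)->(2,3) | p1:(1,4)->(2,4) | p2:(3,3)->(4,3) | p3:(2,0)->(3,0)
Step 2: p0:(2,3)->(3,3) | p1:(2,4)->(3,4) | p2:(4,3)->(4,4)->EXIT | p3:(3,0)->(4,0)
Step 3: p0:(3,3)->(4,3) | p1:(3,4)->(4,4)->EXIT | p2:escaped | p3:(4,0)->(4,1)
Step 4: p0:(4,3)->(4,4)->EXIT | p1:escaped | p2:escaped | p3:(4,1)->(4,2)->EXIT

ESCAPED ESCAPED ESCAPED ESCAPED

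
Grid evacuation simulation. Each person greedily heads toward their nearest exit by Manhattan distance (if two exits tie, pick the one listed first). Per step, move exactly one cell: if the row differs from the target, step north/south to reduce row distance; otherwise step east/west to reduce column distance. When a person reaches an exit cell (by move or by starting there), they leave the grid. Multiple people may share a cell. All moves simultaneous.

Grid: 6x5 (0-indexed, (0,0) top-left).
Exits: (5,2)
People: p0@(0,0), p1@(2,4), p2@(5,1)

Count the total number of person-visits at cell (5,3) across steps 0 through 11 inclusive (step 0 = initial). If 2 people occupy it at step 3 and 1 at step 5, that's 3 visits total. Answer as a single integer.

Answer: 1

Derivation:
Step 0: p0@(0,0) p1@(2,4) p2@(5,1) -> at (5,3): 0 [-], cum=0
Step 1: p0@(1,0) p1@(3,4) p2@ESC -> at (5,3): 0 [-], cum=0
Step 2: p0@(2,0) p1@(4,4) p2@ESC -> at (5,3): 0 [-], cum=0
Step 3: p0@(3,0) p1@(5,4) p2@ESC -> at (5,3): 0 [-], cum=0
Step 4: p0@(4,0) p1@(5,3) p2@ESC -> at (5,3): 1 [p1], cum=1
Step 5: p0@(5,0) p1@ESC p2@ESC -> at (5,3): 0 [-], cum=1
Step 6: p0@(5,1) p1@ESC p2@ESC -> at (5,3): 0 [-], cum=1
Step 7: p0@ESC p1@ESC p2@ESC -> at (5,3): 0 [-], cum=1
Total visits = 1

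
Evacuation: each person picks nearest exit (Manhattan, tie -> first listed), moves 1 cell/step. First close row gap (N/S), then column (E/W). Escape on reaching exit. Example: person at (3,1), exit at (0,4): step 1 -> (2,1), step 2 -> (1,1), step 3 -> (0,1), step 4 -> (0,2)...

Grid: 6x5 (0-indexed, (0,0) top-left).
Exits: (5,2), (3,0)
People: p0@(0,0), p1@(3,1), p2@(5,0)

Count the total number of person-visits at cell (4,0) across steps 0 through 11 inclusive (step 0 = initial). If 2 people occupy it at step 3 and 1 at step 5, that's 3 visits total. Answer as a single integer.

Step 0: p0@(0,0) p1@(3,1) p2@(5,0) -> at (4,0): 0 [-], cum=0
Step 1: p0@(1,0) p1@ESC p2@(5,1) -> at (4,0): 0 [-], cum=0
Step 2: p0@(2,0) p1@ESC p2@ESC -> at (4,0): 0 [-], cum=0
Step 3: p0@ESC p1@ESC p2@ESC -> at (4,0): 0 [-], cum=0
Total visits = 0

Answer: 0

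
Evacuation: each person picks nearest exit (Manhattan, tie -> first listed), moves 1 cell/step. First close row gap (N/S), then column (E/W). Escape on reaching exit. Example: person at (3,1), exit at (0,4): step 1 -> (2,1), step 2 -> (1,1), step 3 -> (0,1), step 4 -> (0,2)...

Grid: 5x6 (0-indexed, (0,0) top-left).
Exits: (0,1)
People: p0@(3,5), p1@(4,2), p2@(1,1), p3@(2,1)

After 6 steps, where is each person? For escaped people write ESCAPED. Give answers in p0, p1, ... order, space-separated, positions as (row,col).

Step 1: p0:(3,5)->(2,5) | p1:(4,2)->(3,2) | p2:(1,1)->(0,1)->EXIT | p3:(2,1)->(1,1)
Step 2: p0:(2,5)->(1,5) | p1:(3,2)->(2,2) | p2:escaped | p3:(1,1)->(0,1)->EXIT
Step 3: p0:(1,5)->(0,5) | p1:(2,2)->(1,2) | p2:escaped | p3:escaped
Step 4: p0:(0,5)->(0,4) | p1:(1,2)->(0,2) | p2:escaped | p3:escaped
Step 5: p0:(0,4)->(0,3) | p1:(0,2)->(0,1)->EXIT | p2:escaped | p3:escaped
Step 6: p0:(0,3)->(0,2) | p1:escaped | p2:escaped | p3:escaped

(0,2) ESCAPED ESCAPED ESCAPED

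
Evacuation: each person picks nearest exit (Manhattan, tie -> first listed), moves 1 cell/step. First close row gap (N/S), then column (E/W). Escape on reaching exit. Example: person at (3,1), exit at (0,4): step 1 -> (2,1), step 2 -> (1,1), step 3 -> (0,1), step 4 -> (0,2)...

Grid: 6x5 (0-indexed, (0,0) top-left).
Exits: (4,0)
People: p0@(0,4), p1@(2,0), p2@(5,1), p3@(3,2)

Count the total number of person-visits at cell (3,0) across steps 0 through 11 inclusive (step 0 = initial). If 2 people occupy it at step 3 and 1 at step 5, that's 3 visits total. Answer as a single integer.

Answer: 1

Derivation:
Step 0: p0@(0,4) p1@(2,0) p2@(5,1) p3@(3,2) -> at (3,0): 0 [-], cum=0
Step 1: p0@(1,4) p1@(3,0) p2@(4,1) p3@(4,2) -> at (3,0): 1 [p1], cum=1
Step 2: p0@(2,4) p1@ESC p2@ESC p3@(4,1) -> at (3,0): 0 [-], cum=1
Step 3: p0@(3,4) p1@ESC p2@ESC p3@ESC -> at (3,0): 0 [-], cum=1
Step 4: p0@(4,4) p1@ESC p2@ESC p3@ESC -> at (3,0): 0 [-], cum=1
Step 5: p0@(4,3) p1@ESC p2@ESC p3@ESC -> at (3,0): 0 [-], cum=1
Step 6: p0@(4,2) p1@ESC p2@ESC p3@ESC -> at (3,0): 0 [-], cum=1
Step 7: p0@(4,1) p1@ESC p2@ESC p3@ESC -> at (3,0): 0 [-], cum=1
Step 8: p0@ESC p1@ESC p2@ESC p3@ESC -> at (3,0): 0 [-], cum=1
Total visits = 1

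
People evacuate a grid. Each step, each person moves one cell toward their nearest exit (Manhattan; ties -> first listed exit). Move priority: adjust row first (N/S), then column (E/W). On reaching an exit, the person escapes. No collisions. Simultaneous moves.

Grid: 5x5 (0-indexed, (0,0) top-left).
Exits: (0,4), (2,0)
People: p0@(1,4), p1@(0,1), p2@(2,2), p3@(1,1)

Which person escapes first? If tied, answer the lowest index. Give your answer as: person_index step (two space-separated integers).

Step 1: p0:(1,4)->(0,4)->EXIT | p1:(0,1)->(0,2) | p2:(2,2)->(2,1) | p3:(1,1)->(2,1)
Step 2: p0:escaped | p1:(0,2)->(0,3) | p2:(2,1)->(2,0)->EXIT | p3:(2,1)->(2,0)->EXIT
Step 3: p0:escaped | p1:(0,3)->(0,4)->EXIT | p2:escaped | p3:escaped
Exit steps: [1, 3, 2, 2]
First to escape: p0 at step 1

Answer: 0 1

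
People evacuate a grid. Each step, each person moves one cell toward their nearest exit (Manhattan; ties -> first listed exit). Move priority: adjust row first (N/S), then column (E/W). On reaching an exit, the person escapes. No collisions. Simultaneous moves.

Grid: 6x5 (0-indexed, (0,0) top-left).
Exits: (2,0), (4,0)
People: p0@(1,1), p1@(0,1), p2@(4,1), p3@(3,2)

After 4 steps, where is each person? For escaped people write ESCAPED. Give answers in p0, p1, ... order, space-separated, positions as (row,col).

Step 1: p0:(1,1)->(2,1) | p1:(0,1)->(1,1) | p2:(4,1)->(4,0)->EXIT | p3:(3,2)->(2,2)
Step 2: p0:(2,1)->(2,0)->EXIT | p1:(1,1)->(2,1) | p2:escaped | p3:(2,2)->(2,1)
Step 3: p0:escaped | p1:(2,1)->(2,0)->EXIT | p2:escaped | p3:(2,1)->(2,0)->EXIT

ESCAPED ESCAPED ESCAPED ESCAPED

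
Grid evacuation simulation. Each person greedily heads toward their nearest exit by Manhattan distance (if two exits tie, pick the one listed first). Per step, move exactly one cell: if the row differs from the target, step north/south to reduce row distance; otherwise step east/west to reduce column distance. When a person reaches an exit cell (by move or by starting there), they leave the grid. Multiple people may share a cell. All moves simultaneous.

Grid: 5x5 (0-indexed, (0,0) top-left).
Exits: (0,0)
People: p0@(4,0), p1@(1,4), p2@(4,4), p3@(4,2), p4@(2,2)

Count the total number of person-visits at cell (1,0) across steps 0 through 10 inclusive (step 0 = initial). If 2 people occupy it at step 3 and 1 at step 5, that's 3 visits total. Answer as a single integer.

Answer: 1

Derivation:
Step 0: p0@(4,0) p1@(1,4) p2@(4,4) p3@(4,2) p4@(2,2) -> at (1,0): 0 [-], cum=0
Step 1: p0@(3,0) p1@(0,4) p2@(3,4) p3@(3,2) p4@(1,2) -> at (1,0): 0 [-], cum=0
Step 2: p0@(2,0) p1@(0,3) p2@(2,4) p3@(2,2) p4@(0,2) -> at (1,0): 0 [-], cum=0
Step 3: p0@(1,0) p1@(0,2) p2@(1,4) p3@(1,2) p4@(0,1) -> at (1,0): 1 [p0], cum=1
Step 4: p0@ESC p1@(0,1) p2@(0,4) p3@(0,2) p4@ESC -> at (1,0): 0 [-], cum=1
Step 5: p0@ESC p1@ESC p2@(0,3) p3@(0,1) p4@ESC -> at (1,0): 0 [-], cum=1
Step 6: p0@ESC p1@ESC p2@(0,2) p3@ESC p4@ESC -> at (1,0): 0 [-], cum=1
Step 7: p0@ESC p1@ESC p2@(0,1) p3@ESC p4@ESC -> at (1,0): 0 [-], cum=1
Step 8: p0@ESC p1@ESC p2@ESC p3@ESC p4@ESC -> at (1,0): 0 [-], cum=1
Total visits = 1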